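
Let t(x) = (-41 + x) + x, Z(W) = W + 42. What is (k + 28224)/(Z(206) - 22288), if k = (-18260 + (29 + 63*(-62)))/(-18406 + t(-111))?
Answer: -175645331/137154920 ≈ -1.2806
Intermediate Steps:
Z(W) = 42 + W
t(x) = -41 + 2*x
k = 7379/6223 (k = (-18260 + (29 + 63*(-62)))/(-18406 + (-41 + 2*(-111))) = (-18260 + (29 - 3906))/(-18406 + (-41 - 222)) = (-18260 - 3877)/(-18406 - 263) = -22137/(-18669) = -22137*(-1/18669) = 7379/6223 ≈ 1.1858)
(k + 28224)/(Z(206) - 22288) = (7379/6223 + 28224)/((42 + 206) - 22288) = 175645331/(6223*(248 - 22288)) = (175645331/6223)/(-22040) = (175645331/6223)*(-1/22040) = -175645331/137154920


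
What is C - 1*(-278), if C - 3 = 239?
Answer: 520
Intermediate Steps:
C = 242 (C = 3 + 239 = 242)
C - 1*(-278) = 242 - 1*(-278) = 242 + 278 = 520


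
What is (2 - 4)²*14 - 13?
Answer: 43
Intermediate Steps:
(2 - 4)²*14 - 13 = (-2)²*14 - 13 = 4*14 - 13 = 56 - 13 = 43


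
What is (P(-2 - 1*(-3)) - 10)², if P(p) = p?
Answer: 81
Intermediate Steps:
(P(-2 - 1*(-3)) - 10)² = ((-2 - 1*(-3)) - 10)² = ((-2 + 3) - 10)² = (1 - 10)² = (-9)² = 81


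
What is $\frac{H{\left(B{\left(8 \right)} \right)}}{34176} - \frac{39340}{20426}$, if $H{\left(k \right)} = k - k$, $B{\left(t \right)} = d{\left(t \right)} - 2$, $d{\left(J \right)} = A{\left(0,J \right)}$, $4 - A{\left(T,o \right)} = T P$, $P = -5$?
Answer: $- \frac{2810}{1459} \approx -1.926$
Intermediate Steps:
$A{\left(T,o \right)} = 4 + 5 T$ ($A{\left(T,o \right)} = 4 - T \left(-5\right) = 4 - - 5 T = 4 + 5 T$)
$d{\left(J \right)} = 4$ ($d{\left(J \right)} = 4 + 5 \cdot 0 = 4 + 0 = 4$)
$B{\left(t \right)} = 2$ ($B{\left(t \right)} = 4 - 2 = 2$)
$H{\left(k \right)} = 0$
$\frac{H{\left(B{\left(8 \right)} \right)}}{34176} - \frac{39340}{20426} = \frac{0}{34176} - \frac{39340}{20426} = 0 \cdot \frac{1}{34176} - \frac{2810}{1459} = 0 - \frac{2810}{1459} = - \frac{2810}{1459}$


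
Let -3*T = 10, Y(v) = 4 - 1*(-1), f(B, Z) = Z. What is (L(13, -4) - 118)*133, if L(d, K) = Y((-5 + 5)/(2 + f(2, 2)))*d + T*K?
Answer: -15827/3 ≈ -5275.7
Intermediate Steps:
Y(v) = 5 (Y(v) = 4 + 1 = 5)
T = -10/3 (T = -1/3*10 = -10/3 ≈ -3.3333)
L(d, K) = 5*d - 10*K/3
(L(13, -4) - 118)*133 = ((5*13 - 10/3*(-4)) - 118)*133 = ((65 + 40/3) - 118)*133 = (235/3 - 118)*133 = -119/3*133 = -15827/3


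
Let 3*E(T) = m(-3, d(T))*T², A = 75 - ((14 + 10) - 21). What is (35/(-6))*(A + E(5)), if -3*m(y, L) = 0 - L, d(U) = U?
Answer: -27055/54 ≈ -501.02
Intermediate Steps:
A = 72 (A = 75 - (24 - 21) = 75 - 1*3 = 75 - 3 = 72)
m(y, L) = L/3 (m(y, L) = -(0 - L)/3 = -(-1)*L/3 = L/3)
E(T) = T³/9 (E(T) = ((T/3)*T²)/3 = (T³/3)/3 = T³/9)
(35/(-6))*(A + E(5)) = (35/(-6))*(72 + (⅑)*5³) = (35*(-⅙))*(72 + (⅑)*125) = -35*(72 + 125/9)/6 = -35/6*773/9 = -27055/54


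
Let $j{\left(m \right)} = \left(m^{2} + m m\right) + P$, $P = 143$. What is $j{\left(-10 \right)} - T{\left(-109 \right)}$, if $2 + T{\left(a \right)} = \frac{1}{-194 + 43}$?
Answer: $\frac{52096}{151} \approx 345.01$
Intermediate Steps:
$j{\left(m \right)} = 143 + 2 m^{2}$ ($j{\left(m \right)} = \left(m^{2} + m m\right) + 143 = \left(m^{2} + m^{2}\right) + 143 = 2 m^{2} + 143 = 143 + 2 m^{2}$)
$T{\left(a \right)} = - \frac{303}{151}$ ($T{\left(a \right)} = -2 + \frac{1}{-194 + 43} = -2 + \frac{1}{-151} = -2 - \frac{1}{151} = - \frac{303}{151}$)
$j{\left(-10 \right)} - T{\left(-109 \right)} = \left(143 + 2 \left(-10\right)^{2}\right) - - \frac{303}{151} = \left(143 + 2 \cdot 100\right) + \frac{303}{151} = \left(143 + 200\right) + \frac{303}{151} = 343 + \frac{303}{151} = \frac{52096}{151}$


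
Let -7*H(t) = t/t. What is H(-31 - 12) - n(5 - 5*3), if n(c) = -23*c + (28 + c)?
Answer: -1737/7 ≈ -248.14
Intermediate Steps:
H(t) = -⅐ (H(t) = -t/(7*t) = -⅐*1 = -⅐)
n(c) = 28 - 22*c
H(-31 - 12) - n(5 - 5*3) = -⅐ - (28 - 22*(5 - 5*3)) = -⅐ - (28 - 22*(5 - 15)) = -⅐ - (28 - 22*(-10)) = -⅐ - (28 + 220) = -⅐ - 1*248 = -⅐ - 248 = -1737/7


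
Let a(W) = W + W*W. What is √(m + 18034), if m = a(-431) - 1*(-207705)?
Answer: √411069 ≈ 641.15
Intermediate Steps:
a(W) = W + W²
m = 393035 (m = -431*(1 - 431) - 1*(-207705) = -431*(-430) + 207705 = 185330 + 207705 = 393035)
√(m + 18034) = √(393035 + 18034) = √411069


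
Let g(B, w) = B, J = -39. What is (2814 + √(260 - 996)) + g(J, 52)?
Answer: 2775 + 4*I*√46 ≈ 2775.0 + 27.129*I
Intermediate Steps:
(2814 + √(260 - 996)) + g(J, 52) = (2814 + √(260 - 996)) - 39 = (2814 + √(-736)) - 39 = (2814 + 4*I*√46) - 39 = 2775 + 4*I*√46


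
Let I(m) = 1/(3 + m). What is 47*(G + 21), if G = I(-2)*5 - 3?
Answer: 1081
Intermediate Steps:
G = 2 (G = 5/(3 - 2) - 3 = 5/1 - 3 = 1*5 - 3 = 5 - 3 = 2)
47*(G + 21) = 47*(2 + 21) = 47*23 = 1081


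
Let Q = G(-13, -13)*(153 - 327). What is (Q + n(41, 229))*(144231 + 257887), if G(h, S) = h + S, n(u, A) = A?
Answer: 1911266854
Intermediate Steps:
G(h, S) = S + h
Q = 4524 (Q = (-13 - 13)*(153 - 327) = -26*(-174) = 4524)
(Q + n(41, 229))*(144231 + 257887) = (4524 + 229)*(144231 + 257887) = 4753*402118 = 1911266854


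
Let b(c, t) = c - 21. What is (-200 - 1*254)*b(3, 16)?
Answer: 8172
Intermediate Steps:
b(c, t) = -21 + c
(-200 - 1*254)*b(3, 16) = (-200 - 1*254)*(-21 + 3) = (-200 - 254)*(-18) = -454*(-18) = 8172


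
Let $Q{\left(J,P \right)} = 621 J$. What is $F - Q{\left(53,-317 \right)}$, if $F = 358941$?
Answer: $326028$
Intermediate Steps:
$F - Q{\left(53,-317 \right)} = 358941 - 621 \cdot 53 = 358941 - 32913 = 326028$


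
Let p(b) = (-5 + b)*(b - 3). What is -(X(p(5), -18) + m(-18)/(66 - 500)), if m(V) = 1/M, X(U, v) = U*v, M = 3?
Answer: 1/1302 ≈ 0.00076805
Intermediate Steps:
p(b) = (-5 + b)*(-3 + b)
m(V) = ⅓ (m(V) = 1/3 = ⅓)
-(X(p(5), -18) + m(-18)/(66 - 500)) = -((15 + 5² - 8*5)*(-18) + 1/(3*(66 - 500))) = -((15 + 25 - 40)*(-18) + (⅓)/(-434)) = -(0*(-18) + (⅓)*(-1/434)) = -(0 - 1/1302) = -1*(-1/1302) = 1/1302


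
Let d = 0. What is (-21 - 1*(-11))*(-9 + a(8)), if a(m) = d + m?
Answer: 10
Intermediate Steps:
a(m) = m (a(m) = 0 + m = m)
(-21 - 1*(-11))*(-9 + a(8)) = (-21 - 1*(-11))*(-9 + 8) = (-21 + 11)*(-1) = -10*(-1) = 10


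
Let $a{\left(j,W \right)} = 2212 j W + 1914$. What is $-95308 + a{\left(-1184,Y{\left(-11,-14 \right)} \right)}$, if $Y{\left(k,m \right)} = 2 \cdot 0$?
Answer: $-93394$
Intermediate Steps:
$Y{\left(k,m \right)} = 0$
$a{\left(j,W \right)} = 1914 + 2212 W j$ ($a{\left(j,W \right)} = 2212 W j + 1914 = 1914 + 2212 W j$)
$-95308 + a{\left(-1184,Y{\left(-11,-14 \right)} \right)} = -95308 + \left(1914 + 2212 \cdot 0 \left(-1184\right)\right) = -95308 + \left(1914 + 0\right) = -95308 + 1914 = -93394$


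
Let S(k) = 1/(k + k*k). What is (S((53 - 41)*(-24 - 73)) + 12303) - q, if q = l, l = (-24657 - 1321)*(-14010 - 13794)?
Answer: -977773561143587/1353732 ≈ -7.2228e+8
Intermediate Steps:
S(k) = 1/(k + k²)
l = 722292312 (l = -25978*(-27804) = 722292312)
q = 722292312
(S((53 - 41)*(-24 - 73)) + 12303) - q = (1/((((53 - 41)*(-24 - 73)))*(1 + (53 - 41)*(-24 - 73))) + 12303) - 1*722292312 = (1/(((12*(-97)))*(1 + 12*(-97))) + 12303) - 722292312 = (1/((-1164)*(1 - 1164)) + 12303) - 722292312 = (-1/1164/(-1163) + 12303) - 722292312 = (-1/1164*(-1/1163) + 12303) - 722292312 = (1/1353732 + 12303) - 722292312 = 16654964797/1353732 - 722292312 = -977773561143587/1353732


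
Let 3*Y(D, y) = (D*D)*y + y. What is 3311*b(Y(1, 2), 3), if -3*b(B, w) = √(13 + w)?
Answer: -13244/3 ≈ -4414.7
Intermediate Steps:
Y(D, y) = y/3 + y*D²/3 (Y(D, y) = ((D*D)*y + y)/3 = (D²*y + y)/3 = (y*D² + y)/3 = (y + y*D²)/3 = y/3 + y*D²/3)
b(B, w) = -√(13 + w)/3
3311*b(Y(1, 2), 3) = 3311*(-√(13 + 3)/3) = 3311*(-√16/3) = 3311*(-⅓*4) = 3311*(-4/3) = -13244/3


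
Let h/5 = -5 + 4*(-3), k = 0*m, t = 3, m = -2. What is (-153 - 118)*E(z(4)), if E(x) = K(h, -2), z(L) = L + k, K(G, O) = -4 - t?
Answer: 1897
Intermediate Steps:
k = 0 (k = 0*(-2) = 0)
h = -85 (h = 5*(-5 + 4*(-3)) = 5*(-5 - 12) = 5*(-17) = -85)
K(G, O) = -7 (K(G, O) = -4 - 1*3 = -4 - 3 = -7)
z(L) = L (z(L) = L + 0 = L)
E(x) = -7
(-153 - 118)*E(z(4)) = (-153 - 118)*(-7) = -271*(-7) = 1897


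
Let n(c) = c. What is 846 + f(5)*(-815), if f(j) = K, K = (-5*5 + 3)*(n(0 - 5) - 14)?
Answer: -339824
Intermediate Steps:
K = 418 (K = (-5*5 + 3)*((0 - 5) - 14) = (-25 + 3)*(-5 - 14) = -22*(-19) = 418)
f(j) = 418
846 + f(5)*(-815) = 846 + 418*(-815) = 846 - 340670 = -339824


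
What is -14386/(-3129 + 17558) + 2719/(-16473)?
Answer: -276213029/237688917 ≈ -1.1621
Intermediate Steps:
-14386/(-3129 + 17558) + 2719/(-16473) = -14386/14429 + 2719*(-1/16473) = -14386*1/14429 - 2719/16473 = -14386/14429 - 2719/16473 = -276213029/237688917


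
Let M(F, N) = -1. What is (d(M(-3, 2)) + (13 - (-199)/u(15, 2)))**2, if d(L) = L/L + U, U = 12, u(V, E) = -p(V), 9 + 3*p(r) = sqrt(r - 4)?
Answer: 13914937/1225 + 4294221*sqrt(11)/2450 ≈ 17172.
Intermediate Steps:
p(r) = -3 + sqrt(-4 + r)/3 (p(r) = -3 + sqrt(r - 4)/3 = -3 + sqrt(-4 + r)/3)
u(V, E) = 3 - sqrt(-4 + V)/3 (u(V, E) = -(-3 + sqrt(-4 + V)/3) = 3 - sqrt(-4 + V)/3)
d(L) = 13 (d(L) = L/L + 12 = 1 + 12 = 13)
(d(M(-3, 2)) + (13 - (-199)/u(15, 2)))**2 = (13 + (13 - (-199)/(3 - sqrt(-4 + 15)/3)))**2 = (13 + (13 - (-199)/(3 - sqrt(11)/3)))**2 = (13 + (13 + 199/(3 - sqrt(11)/3)))**2 = (26 + 199/(3 - sqrt(11)/3))**2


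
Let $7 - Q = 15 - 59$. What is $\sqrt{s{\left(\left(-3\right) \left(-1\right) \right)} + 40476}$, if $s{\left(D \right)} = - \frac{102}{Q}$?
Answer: $7 \sqrt{826} \approx 201.18$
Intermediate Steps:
$Q = 51$ ($Q = 7 - \left(15 - 59\right) = 7 - -44 = 7 + 44 = 51$)
$s{\left(D \right)} = -2$ ($s{\left(D \right)} = - \frac{102}{51} = \left(-102\right) \frac{1}{51} = -2$)
$\sqrt{s{\left(\left(-3\right) \left(-1\right) \right)} + 40476} = \sqrt{-2 + 40476} = \sqrt{40474} = 7 \sqrt{826}$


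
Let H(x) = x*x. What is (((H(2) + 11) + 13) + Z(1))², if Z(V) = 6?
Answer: 1156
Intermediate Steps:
H(x) = x²
(((H(2) + 11) + 13) + Z(1))² = (((2² + 11) + 13) + 6)² = (((4 + 11) + 13) + 6)² = ((15 + 13) + 6)² = (28 + 6)² = 34² = 1156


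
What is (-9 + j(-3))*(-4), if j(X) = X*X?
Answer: 0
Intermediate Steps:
j(X) = X²
(-9 + j(-3))*(-4) = (-9 + (-3)²)*(-4) = (-9 + 9)*(-4) = 0*(-4) = 0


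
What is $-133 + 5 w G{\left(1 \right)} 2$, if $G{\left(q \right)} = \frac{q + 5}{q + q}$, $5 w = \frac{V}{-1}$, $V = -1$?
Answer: $-127$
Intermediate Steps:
$w = \frac{1}{5}$ ($w = \frac{\left(-1\right) \frac{1}{-1}}{5} = \frac{\left(-1\right) \left(-1\right)}{5} = \frac{1}{5} \cdot 1 = \frac{1}{5} \approx 0.2$)
$G{\left(q \right)} = \frac{5 + q}{2 q}$
$-133 + 5 w G{\left(1 \right)} 2 = -133 + 5 \cdot \frac{1}{5} \frac{5 + 1}{2 \cdot 1} \cdot 2 = -133 + 1 \cdot \frac{1}{2} \cdot 1 \cdot 6 \cdot 2 = -133 + 1 \cdot 3 \cdot 2 = -133 + 3 \cdot 2 = -133 + 6 = -127$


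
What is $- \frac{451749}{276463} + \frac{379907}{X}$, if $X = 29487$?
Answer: $\frac{91709506178}{8152064481} \approx 11.25$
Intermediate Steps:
$- \frac{451749}{276463} + \frac{379907}{X} = - \frac{451749}{276463} + \frac{379907}{29487} = \frac{91709506178}{8152064481}$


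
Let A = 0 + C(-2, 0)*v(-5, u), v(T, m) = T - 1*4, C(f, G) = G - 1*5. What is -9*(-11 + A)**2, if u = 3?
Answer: -10404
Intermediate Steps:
C(f, G) = -5 + G (C(f, G) = G - 5 = -5 + G)
v(T, m) = -4 + T (v(T, m) = T - 4 = -4 + T)
A = 45 (A = 0 + (-5 + 0)*(-4 - 5) = 0 - 5*(-9) = 0 + 45 = 45)
-9*(-11 + A)**2 = -9*(-11 + 45)**2 = -9*34**2 = -9*1156 = -10404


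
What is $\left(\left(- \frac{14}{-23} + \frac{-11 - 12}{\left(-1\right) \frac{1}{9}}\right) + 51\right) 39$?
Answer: $\frac{231972}{23} \approx 10086.0$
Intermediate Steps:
$\left(\left(- \frac{14}{-23} + \frac{-11 - 12}{\left(-1\right) \frac{1}{9}}\right) + 51\right) 39 = \left(\left(\left(-14\right) \left(- \frac{1}{23}\right) + \frac{-11 - 12}{\left(-1\right) \frac{1}{9}}\right) + 51\right) 39 = \left(\left(\frac{14}{23} - \frac{23}{- \frac{1}{9}}\right) + 51\right) 39 = \left(\left(\frac{14}{23} - -207\right) + 51\right) 39 = \left(\left(\frac{14}{23} + 207\right) + 51\right) 39 = \left(\frac{4775}{23} + 51\right) 39 = \frac{5948}{23} \cdot 39 = \frac{231972}{23}$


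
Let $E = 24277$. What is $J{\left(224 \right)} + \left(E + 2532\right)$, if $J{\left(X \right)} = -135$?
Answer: $26674$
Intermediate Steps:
$J{\left(224 \right)} + \left(E + 2532\right) = -135 + \left(24277 + 2532\right) = -135 + 26809 = 26674$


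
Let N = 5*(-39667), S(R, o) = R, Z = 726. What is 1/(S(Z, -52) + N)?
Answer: -1/197609 ≈ -5.0605e-6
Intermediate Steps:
N = -198335
1/(S(Z, -52) + N) = 1/(726 - 198335) = 1/(-197609) = -1/197609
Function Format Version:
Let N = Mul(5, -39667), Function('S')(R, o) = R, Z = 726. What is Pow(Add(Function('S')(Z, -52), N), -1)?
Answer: Rational(-1, 197609) ≈ -5.0605e-6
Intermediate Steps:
N = -198335
Pow(Add(Function('S')(Z, -52), N), -1) = Pow(Add(726, -198335), -1) = Pow(-197609, -1) = Rational(-1, 197609)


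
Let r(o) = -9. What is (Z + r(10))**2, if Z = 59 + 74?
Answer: 15376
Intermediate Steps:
Z = 133
(Z + r(10))**2 = (133 - 9)**2 = 124**2 = 15376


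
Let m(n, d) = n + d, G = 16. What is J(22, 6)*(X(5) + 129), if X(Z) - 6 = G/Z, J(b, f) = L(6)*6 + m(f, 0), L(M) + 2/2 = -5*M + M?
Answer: -99504/5 ≈ -19901.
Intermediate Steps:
L(M) = -1 - 4*M (L(M) = -1 + (-5*M + M) = -1 - 4*M)
m(n, d) = d + n
J(b, f) = -150 + f (J(b, f) = (-1 - 4*6)*6 + (0 + f) = (-1 - 24)*6 + f = -25*6 + f = -150 + f)
X(Z) = 6 + 16/Z
J(22, 6)*(X(5) + 129) = (-150 + 6)*((6 + 16/5) + 129) = -144*((6 + 16*(1/5)) + 129) = -144*((6 + 16/5) + 129) = -144*(46/5 + 129) = -144*691/5 = -99504/5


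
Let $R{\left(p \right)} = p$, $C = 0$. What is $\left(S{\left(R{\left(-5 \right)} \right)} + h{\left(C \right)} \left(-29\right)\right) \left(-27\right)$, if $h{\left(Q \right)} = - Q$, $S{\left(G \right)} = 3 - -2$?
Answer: $-135$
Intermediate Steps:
$S{\left(G \right)} = 5$ ($S{\left(G \right)} = 3 + 2 = 5$)
$\left(S{\left(R{\left(-5 \right)} \right)} + h{\left(C \right)} \left(-29\right)\right) \left(-27\right) = \left(5 + \left(-1\right) 0 \left(-29\right)\right) \left(-27\right) = \left(5 + 0 \left(-29\right)\right) \left(-27\right) = \left(5 + 0\right) \left(-27\right) = 5 \left(-27\right) = -135$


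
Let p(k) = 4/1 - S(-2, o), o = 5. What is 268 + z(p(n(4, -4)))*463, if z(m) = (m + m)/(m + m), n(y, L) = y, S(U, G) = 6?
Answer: 731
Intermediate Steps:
p(k) = -2 (p(k) = 4/1 - 1*6 = 4*1 - 6 = 4 - 6 = -2)
z(m) = 1 (z(m) = (2*m)/((2*m)) = (2*m)*(1/(2*m)) = 1)
268 + z(p(n(4, -4)))*463 = 268 + 1*463 = 268 + 463 = 731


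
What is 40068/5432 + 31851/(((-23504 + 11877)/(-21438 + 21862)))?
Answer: -2603297619/2255638 ≈ -1154.1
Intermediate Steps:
40068/5432 + 31851/(((-23504 + 11877)/(-21438 + 21862))) = 40068*(1/5432) + 31851/((-11627/424)) = 1431/194 + 31851/((-11627*1/424)) = 1431/194 + 31851/(-11627/424) = 1431/194 + 31851*(-424/11627) = 1431/194 - 13504824/11627 = -2603297619/2255638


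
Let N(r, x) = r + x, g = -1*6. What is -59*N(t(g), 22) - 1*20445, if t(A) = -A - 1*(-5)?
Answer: -22392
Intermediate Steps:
g = -6
t(A) = 5 - A (t(A) = -A + 5 = 5 - A)
-59*N(t(g), 22) - 1*20445 = -59*((5 - 1*(-6)) + 22) - 1*20445 = -59*((5 + 6) + 22) - 20445 = -59*(11 + 22) - 20445 = -59*33 - 20445 = -1947 - 20445 = -22392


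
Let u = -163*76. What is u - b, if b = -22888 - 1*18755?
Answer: 29255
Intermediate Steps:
b = -41643 (b = -22888 - 18755 = -41643)
u = -12388
u - b = -12388 - 1*(-41643) = -12388 + 41643 = 29255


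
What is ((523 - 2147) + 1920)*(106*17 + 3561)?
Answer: 1587448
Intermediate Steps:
((523 - 2147) + 1920)*(106*17 + 3561) = (-1624 + 1920)*(1802 + 3561) = 296*5363 = 1587448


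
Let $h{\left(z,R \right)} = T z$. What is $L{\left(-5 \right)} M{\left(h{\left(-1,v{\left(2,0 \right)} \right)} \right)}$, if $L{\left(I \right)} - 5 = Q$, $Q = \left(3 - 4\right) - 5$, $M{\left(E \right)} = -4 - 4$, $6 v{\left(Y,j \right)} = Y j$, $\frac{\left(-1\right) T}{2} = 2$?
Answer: $8$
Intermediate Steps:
$T = -4$ ($T = \left(-2\right) 2 = -4$)
$v{\left(Y,j \right)} = \frac{Y j}{6}$
$h{\left(z,R \right)} = - 4 z$
$M{\left(E \right)} = -8$
$Q = -6$ ($Q = -1 - 5 = -6$)
$L{\left(I \right)} = -1$ ($L{\left(I \right)} = 5 - 6 = -1$)
$L{\left(-5 \right)} M{\left(h{\left(-1,v{\left(2,0 \right)} \right)} \right)} = \left(-1\right) \left(-8\right) = 8$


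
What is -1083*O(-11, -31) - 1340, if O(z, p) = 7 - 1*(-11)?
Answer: -20834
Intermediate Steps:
O(z, p) = 18 (O(z, p) = 7 + 11 = 18)
-1083*O(-11, -31) - 1340 = -1083*18 - 1340 = -19494 - 1340 = -20834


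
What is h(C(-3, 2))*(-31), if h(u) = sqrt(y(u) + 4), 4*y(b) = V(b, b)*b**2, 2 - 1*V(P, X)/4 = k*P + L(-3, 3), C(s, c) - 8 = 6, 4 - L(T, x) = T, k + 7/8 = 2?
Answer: -31*I*sqrt(4063) ≈ -1976.0*I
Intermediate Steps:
k = 9/8 (k = -7/8 + 2 = 9/8 ≈ 1.1250)
L(T, x) = 4 - T
C(s, c) = 14 (C(s, c) = 8 + 6 = 14)
V(P, X) = -20 - 9*P/2 (V(P, X) = 8 - 4*(9*P/8 + (4 - 1*(-3))) = 8 - 4*(9*P/8 + (4 + 3)) = 8 - 4*(9*P/8 + 7) = 8 - 4*(7 + 9*P/8) = 8 + (-28 - 9*P/2) = -20 - 9*P/2)
y(b) = b**2*(-20 - 9*b/2)/4 (y(b) = ((-20 - 9*b/2)*b**2)/4 = (b**2*(-20 - 9*b/2))/4 = b**2*(-20 - 9*b/2)/4)
h(u) = sqrt(4 + u**2*(-40 - 9*u)/8) (h(u) = sqrt(u**2*(-40 - 9*u)/8 + 4) = sqrt(4 + u**2*(-40 - 9*u)/8))
h(C(-3, 2))*(-31) = (sqrt(2)*sqrt(32 - 1*14**2*(40 + 9*14))/4)*(-31) = (sqrt(2)*sqrt(32 - 1*196*(40 + 126))/4)*(-31) = (sqrt(2)*sqrt(32 - 1*196*166)/4)*(-31) = (sqrt(2)*sqrt(32 - 32536)/4)*(-31) = (sqrt(2)*sqrt(-32504)/4)*(-31) = (sqrt(2)*(2*I*sqrt(8126))/4)*(-31) = (I*sqrt(4063))*(-31) = -31*I*sqrt(4063)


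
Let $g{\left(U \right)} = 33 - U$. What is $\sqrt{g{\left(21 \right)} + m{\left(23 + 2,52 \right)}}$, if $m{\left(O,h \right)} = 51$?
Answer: $3 \sqrt{7} \approx 7.9373$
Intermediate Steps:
$\sqrt{g{\left(21 \right)} + m{\left(23 + 2,52 \right)}} = \sqrt{\left(33 - 21\right) + 51} = \sqrt{12 + 51} = \sqrt{63} = 3 \sqrt{7}$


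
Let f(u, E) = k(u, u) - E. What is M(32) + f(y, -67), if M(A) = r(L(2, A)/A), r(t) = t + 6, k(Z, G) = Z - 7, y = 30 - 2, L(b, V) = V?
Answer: 95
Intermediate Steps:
y = 28
k(Z, G) = -7 + Z
r(t) = 6 + t
M(A) = 7 (M(A) = 6 + A/A = 6 + 1 = 7)
f(u, E) = -7 + u - E (f(u, E) = (-7 + u) - E = -7 + u - E)
M(32) + f(y, -67) = 7 + (-7 + 28 - 1*(-67)) = 7 + (-7 + 28 + 67) = 7 + 88 = 95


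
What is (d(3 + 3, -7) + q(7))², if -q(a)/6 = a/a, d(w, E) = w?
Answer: 0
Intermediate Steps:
q(a) = -6 (q(a) = -6*a/a = -6*1 = -6)
(d(3 + 3, -7) + q(7))² = ((3 + 3) - 6)² = (6 - 6)² = 0² = 0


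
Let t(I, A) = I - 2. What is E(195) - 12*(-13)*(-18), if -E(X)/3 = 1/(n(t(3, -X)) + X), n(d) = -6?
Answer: -176905/63 ≈ -2808.0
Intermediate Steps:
t(I, A) = -2 + I
E(X) = -3/(-6 + X)
E(195) - 12*(-13)*(-18) = -3/(-6 + 195) - 12*(-13)*(-18) = -3/189 - (-156)*(-18) = -3*1/189 - 1*2808 = -1/63 - 2808 = -176905/63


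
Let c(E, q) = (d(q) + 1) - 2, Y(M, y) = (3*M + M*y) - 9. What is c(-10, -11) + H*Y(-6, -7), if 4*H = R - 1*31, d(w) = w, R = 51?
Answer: 63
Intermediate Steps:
Y(M, y) = -9 + 3*M + M*y
H = 5 (H = (51 - 1*31)/4 = (51 - 31)/4 = (¼)*20 = 5)
c(E, q) = -1 + q (c(E, q) = (q + 1) - 2 = (1 + q) - 2 = -1 + q)
c(-10, -11) + H*Y(-6, -7) = (-1 - 11) + 5*(-9 + 3*(-6) - 6*(-7)) = -12 + 5*(-9 - 18 + 42) = -12 + 5*15 = -12 + 75 = 63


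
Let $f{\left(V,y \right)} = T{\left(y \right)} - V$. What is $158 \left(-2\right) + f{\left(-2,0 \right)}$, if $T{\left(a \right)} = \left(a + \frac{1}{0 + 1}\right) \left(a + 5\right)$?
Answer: $-309$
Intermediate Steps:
$T{\left(a \right)} = \left(1 + a\right) \left(5 + a\right)$ ($T{\left(a \right)} = \left(a + 1^{-1}\right) \left(5 + a\right) = \left(a + 1\right) \left(5 + a\right) = \left(1 + a\right) \left(5 + a\right)$)
$f{\left(V,y \right)} = 5 + y^{2} - V + 6 y$ ($f{\left(V,y \right)} = \left(5 + y^{2} + 6 y\right) - V = 5 + y^{2} - V + 6 y$)
$158 \left(-2\right) + f{\left(-2,0 \right)} = 158 \left(-2\right) + \left(5 + 0^{2} - -2 + 6 \cdot 0\right) = -316 + \left(5 + 0 + 2 + 0\right) = -316 + 7 = -309$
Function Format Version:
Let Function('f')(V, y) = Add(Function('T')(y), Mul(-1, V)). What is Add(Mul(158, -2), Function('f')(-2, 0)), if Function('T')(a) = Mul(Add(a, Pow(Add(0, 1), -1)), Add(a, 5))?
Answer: -309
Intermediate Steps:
Function('T')(a) = Mul(Add(1, a), Add(5, a)) (Function('T')(a) = Mul(Add(a, Pow(1, -1)), Add(5, a)) = Mul(Add(a, 1), Add(5, a)) = Mul(Add(1, a), Add(5, a)))
Function('f')(V, y) = Add(5, Pow(y, 2), Mul(-1, V), Mul(6, y)) (Function('f')(V, y) = Add(Add(5, Pow(y, 2), Mul(6, y)), Mul(-1, V)) = Add(5, Pow(y, 2), Mul(-1, V), Mul(6, y)))
Add(Mul(158, -2), Function('f')(-2, 0)) = Add(Mul(158, -2), Add(5, Pow(0, 2), Mul(-1, -2), Mul(6, 0))) = Add(-316, Add(5, 0, 2, 0)) = Add(-316, 7) = -309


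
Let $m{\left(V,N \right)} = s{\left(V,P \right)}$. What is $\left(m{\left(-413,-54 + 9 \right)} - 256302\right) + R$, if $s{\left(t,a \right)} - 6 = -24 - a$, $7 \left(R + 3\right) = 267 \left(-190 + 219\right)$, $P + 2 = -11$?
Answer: $- \frac{1786427}{7} \approx -2.552 \cdot 10^{5}$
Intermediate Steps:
$P = -13$ ($P = -2 - 11 = -13$)
$R = \frac{7722}{7}$ ($R = -3 + \frac{267 \left(-190 + 219\right)}{7} = -3 + \frac{267 \cdot 29}{7} = -3 + \frac{1}{7} \cdot 7743 = -3 + \frac{7743}{7} = \frac{7722}{7} \approx 1103.1$)
$s{\left(t,a \right)} = -18 - a$ ($s{\left(t,a \right)} = 6 - \left(24 + a\right) = -18 - a$)
$m{\left(V,N \right)} = -5$ ($m{\left(V,N \right)} = -18 - -13 = -18 + 13 = -5$)
$\left(m{\left(-413,-54 + 9 \right)} - 256302\right) + R = \left(-5 - 256302\right) + \frac{7722}{7} = -256307 + \frac{7722}{7} = - \frac{1786427}{7}$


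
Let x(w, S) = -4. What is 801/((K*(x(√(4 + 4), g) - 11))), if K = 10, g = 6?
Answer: -267/50 ≈ -5.3400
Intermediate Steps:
801/((K*(x(√(4 + 4), g) - 11))) = 801/((10*(-4 - 11))) = 801/((10*(-15))) = 801/(-150) = 801*(-1/150) = -267/50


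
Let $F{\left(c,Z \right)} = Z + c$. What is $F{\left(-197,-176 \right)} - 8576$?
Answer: $-8949$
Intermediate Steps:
$F{\left(-197,-176 \right)} - 8576 = \left(-176 - 197\right) - 8576 = -373 - 8576 = -8949$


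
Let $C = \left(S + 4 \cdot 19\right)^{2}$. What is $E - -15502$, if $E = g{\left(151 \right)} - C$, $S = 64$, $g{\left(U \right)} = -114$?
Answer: $-4212$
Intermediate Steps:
$C = 19600$ ($C = \left(64 + 4 \cdot 19\right)^{2} = \left(64 + 76\right)^{2} = 140^{2} = 19600$)
$E = -19714$ ($E = -114 - 19600 = -19714$)
$E - -15502 = -19714 - -15502 = -19714 + 15502 = -4212$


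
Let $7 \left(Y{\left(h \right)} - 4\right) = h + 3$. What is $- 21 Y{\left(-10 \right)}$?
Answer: $-63$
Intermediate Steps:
$Y{\left(h \right)} = \frac{31}{7} + \frac{h}{7}$ ($Y{\left(h \right)} = 4 + \frac{h + 3}{7} = 4 + \frac{3 + h}{7} = 4 + \left(\frac{3}{7} + \frac{h}{7}\right) = \frac{31}{7} + \frac{h}{7}$)
$- 21 Y{\left(-10 \right)} = - 21 \left(\frac{31}{7} + \frac{1}{7} \left(-10\right)\right) = - 21 \left(\frac{31}{7} - \frac{10}{7}\right) = \left(-21\right) 3 = -63$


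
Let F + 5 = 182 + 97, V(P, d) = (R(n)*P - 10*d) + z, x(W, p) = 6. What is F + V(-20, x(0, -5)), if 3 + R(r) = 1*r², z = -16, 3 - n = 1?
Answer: 178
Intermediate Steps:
n = 2 (n = 3 - 1*1 = 3 - 1 = 2)
R(r) = -3 + r² (R(r) = -3 + 1*r² = -3 + r²)
V(P, d) = -16 + P - 10*d (V(P, d) = ((-3 + 2²)*P - 10*d) - 16 = ((-3 + 4)*P - 10*d) - 16 = (1*P - 10*d) - 16 = (P - 10*d) - 16 = -16 + P - 10*d)
F = 274 (F = -5 + (182 + 97) = -5 + 279 = 274)
F + V(-20, x(0, -5)) = 274 + (-16 - 20 - 10*6) = 274 + (-16 - 20 - 60) = 274 - 96 = 178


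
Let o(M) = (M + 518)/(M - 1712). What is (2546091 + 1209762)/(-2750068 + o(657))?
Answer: -792484983/580264583 ≈ -1.3657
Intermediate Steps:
o(M) = (518 + M)/(-1712 + M)
(2546091 + 1209762)/(-2750068 + o(657)) = (2546091 + 1209762)/(-2750068 + (518 + 657)/(-1712 + 657)) = 3755853/(-2750068 + 1175/(-1055)) = 3755853/(-2750068 - 1/1055*1175) = 3755853/(-2750068 - 235/211) = 3755853/(-580264583/211) = 3755853*(-211/580264583) = -792484983/580264583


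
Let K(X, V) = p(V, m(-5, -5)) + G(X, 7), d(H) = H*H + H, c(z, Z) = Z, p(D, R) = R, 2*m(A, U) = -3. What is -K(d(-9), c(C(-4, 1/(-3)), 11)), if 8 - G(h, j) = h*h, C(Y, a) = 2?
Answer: 10355/2 ≈ 5177.5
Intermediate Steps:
m(A, U) = -3/2 (m(A, U) = (½)*(-3) = -3/2)
G(h, j) = 8 - h² (G(h, j) = 8 - h*h = 8 - h²)
d(H) = H + H² (d(H) = H² + H = H + H²)
K(X, V) = 13/2 - X² (K(X, V) = -3/2 + (8 - X²) = 13/2 - X²)
-K(d(-9), c(C(-4, 1/(-3)), 11)) = -(13/2 - (-9*(1 - 9))²) = -(13/2 - (-9*(-8))²) = -(13/2 - 1*72²) = -(13/2 - 1*5184) = -(13/2 - 5184) = -1*(-10355/2) = 10355/2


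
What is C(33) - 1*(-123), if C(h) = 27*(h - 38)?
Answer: -12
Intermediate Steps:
C(h) = -1026 + 27*h (C(h) = 27*(-38 + h) = -1026 + 27*h)
C(33) - 1*(-123) = (-1026 + 27*33) - 1*(-123) = (-1026 + 891) + 123 = -135 + 123 = -12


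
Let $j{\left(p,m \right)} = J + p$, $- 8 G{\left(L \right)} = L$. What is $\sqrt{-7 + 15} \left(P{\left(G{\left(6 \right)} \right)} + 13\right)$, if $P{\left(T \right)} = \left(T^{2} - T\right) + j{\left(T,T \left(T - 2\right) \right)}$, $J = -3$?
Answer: $\frac{169 \sqrt{2}}{8} \approx 29.875$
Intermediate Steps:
$G{\left(L \right)} = - \frac{L}{8}$
$j{\left(p,m \right)} = -3 + p$
$P{\left(T \right)} = -3 + T^{2}$ ($P{\left(T \right)} = \left(T^{2} - T\right) + \left(-3 + T\right) = -3 + T^{2}$)
$\sqrt{-7 + 15} \left(P{\left(G{\left(6 \right)} \right)} + 13\right) = \sqrt{-7 + 15} \left(\left(-3 + \left(\left(- \frac{1}{8}\right) 6\right)^{2}\right) + 13\right) = \sqrt{8} \left(\left(-3 + \left(- \frac{3}{4}\right)^{2}\right) + 13\right) = 2 \sqrt{2} \left(\left(-3 + \frac{9}{16}\right) + 13\right) = 2 \sqrt{2} \left(- \frac{39}{16} + 13\right) = 2 \sqrt{2} \cdot \frac{169}{16} = \frac{169 \sqrt{2}}{8}$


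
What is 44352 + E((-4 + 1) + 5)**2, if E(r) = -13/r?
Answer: 177577/4 ≈ 44394.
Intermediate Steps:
44352 + E((-4 + 1) + 5)**2 = 44352 + (-13/((-4 + 1) + 5))**2 = 44352 + (-13/(-3 + 5))**2 = 44352 + (-13/2)**2 = 44352 + 169/4 = 177577/4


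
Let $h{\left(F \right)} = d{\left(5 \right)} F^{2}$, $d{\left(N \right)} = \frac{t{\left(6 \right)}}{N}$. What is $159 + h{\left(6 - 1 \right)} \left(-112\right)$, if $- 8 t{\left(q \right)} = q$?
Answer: $579$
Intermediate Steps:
$t{\left(q \right)} = - \frac{q}{8}$
$d{\left(N \right)} = - \frac{3}{4 N}$ ($d{\left(N \right)} = \frac{\left(- \frac{1}{8}\right) 6}{N} = - \frac{3}{4 N}$)
$h{\left(F \right)} = - \frac{3 F^{2}}{20}$ ($h{\left(F \right)} = - \frac{3}{4 \cdot 5} F^{2} = \left(- \frac{3}{4}\right) \frac{1}{5} F^{2} = - \frac{3 F^{2}}{20}$)
$159 + h{\left(6 - 1 \right)} \left(-112\right) = 159 + - \frac{3 \left(6 - 1\right)^{2}}{20} \left(-112\right) = 159 + - \frac{3 \cdot 5^{2}}{20} \left(-112\right) = 159 + \left(- \frac{3}{20}\right) 25 \left(-112\right) = 159 - -420 = 159 + 420 = 579$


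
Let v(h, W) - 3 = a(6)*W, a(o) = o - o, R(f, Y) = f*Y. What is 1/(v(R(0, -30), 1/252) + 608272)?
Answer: 1/608275 ≈ 1.6440e-6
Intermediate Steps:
R(f, Y) = Y*f
a(o) = 0
v(h, W) = 3 (v(h, W) = 3 + 0*W = 3 + 0 = 3)
1/(v(R(0, -30), 1/252) + 608272) = 1/(3 + 608272) = 1/608275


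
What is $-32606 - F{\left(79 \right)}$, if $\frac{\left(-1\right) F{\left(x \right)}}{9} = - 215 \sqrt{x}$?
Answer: $-32606 - 1935 \sqrt{79} \approx -49805.0$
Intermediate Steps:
$F{\left(x \right)} = 1935 \sqrt{x}$ ($F{\left(x \right)} = - 9 \left(- 215 \sqrt{x}\right) = 1935 \sqrt{x}$)
$-32606 - F{\left(79 \right)} = -32606 - 1935 \sqrt{79}$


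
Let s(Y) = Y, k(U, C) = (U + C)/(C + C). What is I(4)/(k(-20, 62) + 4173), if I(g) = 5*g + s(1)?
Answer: 434/86249 ≈ 0.0050319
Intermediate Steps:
k(U, C) = (C + U)/(2*C) (k(U, C) = (C + U)/((2*C)) = (C + U)*(1/(2*C)) = (C + U)/(2*C))
I(g) = 1 + 5*g (I(g) = 5*g + 1 = 1 + 5*g)
I(4)/(k(-20, 62) + 4173) = (1 + 5*4)/((½)*(62 - 20)/62 + 4173) = (1 + 20)/((½)*(1/62)*42 + 4173) = 21/(21/62 + 4173) = 21/(258747/62) = (62/258747)*21 = 434/86249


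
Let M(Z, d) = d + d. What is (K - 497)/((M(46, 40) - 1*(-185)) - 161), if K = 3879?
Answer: 1691/52 ≈ 32.519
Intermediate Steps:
M(Z, d) = 2*d
(K - 497)/((M(46, 40) - 1*(-185)) - 161) = (3879 - 497)/((2*40 - 1*(-185)) - 161) = 3382/((80 + 185) - 161) = 3382/(265 - 161) = 3382/104 = 3382*(1/104) = 1691/52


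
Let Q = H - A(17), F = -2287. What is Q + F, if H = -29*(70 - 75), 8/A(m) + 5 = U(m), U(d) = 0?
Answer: -10702/5 ≈ -2140.4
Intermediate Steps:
A(m) = -8/5 (A(m) = 8/(-5 + 0) = 8/(-5) = 8*(-⅕) = -8/5)
H = 145 (H = -29*(-5) = 145)
Q = 733/5 (Q = 145 - 1*(-8/5) = 145 + 8/5 = 733/5 ≈ 146.60)
Q + F = 733/5 - 2287 = -10702/5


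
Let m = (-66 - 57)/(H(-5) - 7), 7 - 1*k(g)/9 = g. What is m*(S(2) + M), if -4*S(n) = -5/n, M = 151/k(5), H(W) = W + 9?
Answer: 26609/72 ≈ 369.57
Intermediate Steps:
H(W) = 9 + W
k(g) = 63 - 9*g
M = 151/18 (M = 151/(63 - 9*5) = 151/(63 - 45) = 151/18 ≈ 8.3889)
S(n) = 5/(4*n) (S(n) = -(-5)/(4*n) = 5/(4*n))
m = 41 (m = (-66 - 57)/((9 - 5) - 7) = -123/(4 - 7) = -123/(-3) = -123*(-⅓) = 41)
m*(S(2) + M) = 41*((5/4)/2 + 151/18) = 41*((5/4)*(½) + 151/18) = 41*(5/8 + 151/18) = 41*(649/72) = 26609/72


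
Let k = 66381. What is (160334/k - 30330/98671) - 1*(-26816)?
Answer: 175655379701600/6549879651 ≈ 26818.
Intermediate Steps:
(160334/k - 30330/98671) - 1*(-26816) = (160334/66381 - 30330/98671) - 1*(-26816) = (160334*(1/66381) - 30330*1/98671) + 26816 = (160334/66381 - 30330/98671) + 26816 = 13806980384/6549879651 + 26816 = 175655379701600/6549879651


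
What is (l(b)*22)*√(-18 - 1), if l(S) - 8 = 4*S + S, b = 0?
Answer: 176*I*√19 ≈ 767.17*I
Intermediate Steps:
l(S) = 8 + 5*S (l(S) = 8 + (4*S + S) = 8 + 5*S)
(l(b)*22)*√(-18 - 1) = ((8 + 5*0)*22)*√(-18 - 1) = ((8 + 0)*22)*√(-19) = (8*22)*(I*√19) = 176*(I*√19) = 176*I*√19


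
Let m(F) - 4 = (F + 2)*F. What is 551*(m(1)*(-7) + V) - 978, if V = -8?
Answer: -32385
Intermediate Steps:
m(F) = 4 + F*(2 + F) (m(F) = 4 + (F + 2)*F = 4 + (2 + F)*F = 4 + F*(2 + F))
551*(m(1)*(-7) + V) - 978 = 551*((4 + 1² + 2*1)*(-7) - 8) - 978 = 551*((4 + 1 + 2)*(-7) - 8) - 978 = 551*(7*(-7) - 8) - 978 = 551*(-49 - 8) - 978 = 551*(-57) - 978 = -31407 - 978 = -32385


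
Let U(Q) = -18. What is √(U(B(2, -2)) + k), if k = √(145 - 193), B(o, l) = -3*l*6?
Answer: √(-18 + 4*I*√3) ≈ 0.80228 + 4.3178*I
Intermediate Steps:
B(o, l) = -18*l
k = 4*I*√3 (k = √(-48) = 4*I*√3 ≈ 6.9282*I)
√(U(B(2, -2)) + k) = √(-18 + 4*I*√3)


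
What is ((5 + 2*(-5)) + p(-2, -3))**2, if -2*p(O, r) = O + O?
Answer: 9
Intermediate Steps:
p(O, r) = -O (p(O, r) = -(O + O)/2 = -O)
((5 + 2*(-5)) + p(-2, -3))**2 = ((5 + 2*(-5)) - 1*(-2))**2 = ((5 - 10) + 2)**2 = (-5 + 2)**2 = (-3)**2 = 9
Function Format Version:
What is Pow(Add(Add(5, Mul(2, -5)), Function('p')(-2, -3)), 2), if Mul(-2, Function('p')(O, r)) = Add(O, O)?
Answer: 9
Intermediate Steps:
Function('p')(O, r) = Mul(-1, O) (Function('p')(O, r) = Mul(Rational(-1, 2), Add(O, O)) = Mul(Rational(-1, 2), Mul(2, O)) = Mul(-1, O))
Pow(Add(Add(5, Mul(2, -5)), Function('p')(-2, -3)), 2) = Pow(Add(Add(5, Mul(2, -5)), Mul(-1, -2)), 2) = Pow(Add(Add(5, -10), 2), 2) = Pow(Add(-5, 2), 2) = Pow(-3, 2) = 9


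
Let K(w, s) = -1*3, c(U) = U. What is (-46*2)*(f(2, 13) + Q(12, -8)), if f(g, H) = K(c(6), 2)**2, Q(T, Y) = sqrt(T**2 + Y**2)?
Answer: -828 - 368*sqrt(13) ≈ -2154.8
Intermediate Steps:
K(w, s) = -3
f(g, H) = 9 (f(g, H) = (-3)**2 = 9)
(-46*2)*(f(2, 13) + Q(12, -8)) = (-46*2)*(9 + sqrt(12**2 + (-8)**2)) = -92*(9 + sqrt(144 + 64)) = -92*(9 + sqrt(208)) = -92*(9 + 4*sqrt(13)) = -828 - 368*sqrt(13)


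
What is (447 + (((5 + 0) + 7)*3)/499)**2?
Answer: 49768701921/249001 ≈ 1.9987e+5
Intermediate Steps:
(447 + (((5 + 0) + 7)*3)/499)**2 = (447 + ((5 + 7)*3)*(1/499))**2 = (447 + (12*3)*(1/499))**2 = (447 + 36*(1/499))**2 = (447 + 36/499)**2 = (223089/499)**2 = 49768701921/249001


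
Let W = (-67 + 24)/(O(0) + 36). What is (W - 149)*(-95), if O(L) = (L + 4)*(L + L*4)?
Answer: 513665/36 ≈ 14268.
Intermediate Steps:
O(L) = 5*L*(4 + L) (O(L) = (4 + L)*(L + 4*L) = (4 + L)*(5*L) = 5*L*(4 + L))
W = -43/36 (W = (-67 + 24)/(5*0*(4 + 0) + 36) = -43/(5*0*4 + 36) = -43/(0 + 36) = -43/36 ≈ -1.1944)
(W - 149)*(-95) = (-43/36 - 149)*(-95) = -5407/36*(-95) = 513665/36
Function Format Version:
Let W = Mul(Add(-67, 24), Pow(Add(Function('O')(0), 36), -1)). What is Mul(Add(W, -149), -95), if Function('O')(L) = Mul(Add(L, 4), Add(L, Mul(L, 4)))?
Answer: Rational(513665, 36) ≈ 14268.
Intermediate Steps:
Function('O')(L) = Mul(5, L, Add(4, L)) (Function('O')(L) = Mul(Add(4, L), Add(L, Mul(4, L))) = Mul(Add(4, L), Mul(5, L)) = Mul(5, L, Add(4, L)))
W = Rational(-43, 36) (W = Mul(Add(-67, 24), Pow(Add(Mul(5, 0, Add(4, 0)), 36), -1)) = Mul(-43, Pow(Add(Mul(5, 0, 4), 36), -1)) = Mul(-43, Pow(Add(0, 36), -1)) = Mul(-43, Pow(36, -1)) = Mul(-43, Rational(1, 36)) = Rational(-43, 36) ≈ -1.1944)
Mul(Add(W, -149), -95) = Mul(Add(Rational(-43, 36), -149), -95) = Mul(Rational(-5407, 36), -95) = Rational(513665, 36)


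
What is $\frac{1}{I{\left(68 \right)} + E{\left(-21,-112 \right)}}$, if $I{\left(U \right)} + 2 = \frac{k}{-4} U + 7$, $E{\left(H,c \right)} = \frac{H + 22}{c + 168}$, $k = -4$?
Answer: $\frac{56}{4089} \approx 0.013695$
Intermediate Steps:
$E{\left(H,c \right)} = \frac{22 + H}{168 + c}$
$I{\left(U \right)} = 5 + U$ ($I{\left(U \right)} = -2 + \left(- \frac{4}{-4} U + 7\right) = -2 + \left(\left(-4\right) \left(- \frac{1}{4}\right) U + 7\right) = -2 + \left(1 U + 7\right) = -2 + \left(U + 7\right) = -2 + \left(7 + U\right) = 5 + U$)
$\frac{1}{I{\left(68 \right)} + E{\left(-21,-112 \right)}} = \frac{1}{\left(5 + 68\right) + \frac{22 - 21}{168 - 112}} = \frac{1}{73 + \frac{1}{56} \cdot 1} = \frac{1}{73 + \frac{1}{56}} = \frac{1}{\frac{4089}{56}} = \frac{56}{4089}$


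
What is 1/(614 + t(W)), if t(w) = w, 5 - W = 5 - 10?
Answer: 1/624 ≈ 0.0016026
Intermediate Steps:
W = 10 (W = 5 - (5 - 10) = 5 - 1*(-5) = 5 + 5 = 10)
1/(614 + t(W)) = 1/(614 + 10) = 1/624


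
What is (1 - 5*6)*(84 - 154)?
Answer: 2030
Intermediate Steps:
(1 - 5*6)*(84 - 154) = (1 - 30)*(-70) = -29*(-70) = 2030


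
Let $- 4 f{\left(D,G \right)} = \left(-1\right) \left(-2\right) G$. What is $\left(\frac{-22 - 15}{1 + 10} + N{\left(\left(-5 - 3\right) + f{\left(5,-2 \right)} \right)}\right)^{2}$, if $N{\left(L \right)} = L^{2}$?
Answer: $\frac{252004}{121} \approx 2082.7$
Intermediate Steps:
$f{\left(D,G \right)} = - \frac{G}{2}$ ($f{\left(D,G \right)} = - \frac{\left(-1\right) \left(-2\right) G}{4} = - \frac{2 G}{4} = - \frac{G}{2}$)
$\left(\frac{-22 - 15}{1 + 10} + N{\left(\left(-5 - 3\right) + f{\left(5,-2 \right)} \right)}\right)^{2} = \left(\frac{-22 - 15}{1 + 10} + \left(\left(-5 - 3\right) - -1\right)^{2}\right)^{2} = \left(- \frac{37}{11} + \left(-8 + 1\right)^{2}\right)^{2} = \left(\left(-37\right) \frac{1}{11} + \left(-7\right)^{2}\right)^{2} = \left(- \frac{37}{11} + 49\right)^{2} = \left(\frac{502}{11}\right)^{2} = \frac{252004}{121}$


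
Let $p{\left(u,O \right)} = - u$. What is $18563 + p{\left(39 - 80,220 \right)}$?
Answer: $18604$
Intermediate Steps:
$18563 + p{\left(39 - 80,220 \right)} = 18563 - \left(39 - 80\right) = 18563 - -41 = 18563 + 41 = 18604$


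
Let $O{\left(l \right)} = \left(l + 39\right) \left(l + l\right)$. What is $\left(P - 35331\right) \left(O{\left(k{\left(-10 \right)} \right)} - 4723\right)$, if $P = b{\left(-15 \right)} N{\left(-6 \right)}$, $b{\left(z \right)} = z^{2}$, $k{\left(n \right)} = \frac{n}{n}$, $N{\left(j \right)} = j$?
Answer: $170309883$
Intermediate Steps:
$k{\left(n \right)} = 1$
$P = -1350$ ($P = \left(-15\right)^{2} \left(-6\right) = 225 \left(-6\right) = -1350$)
$O{\left(l \right)} = 2 l \left(39 + l\right)$ ($O{\left(l \right)} = \left(39 + l\right) 2 l = 2 l \left(39 + l\right)$)
$\left(P - 35331\right) \left(O{\left(k{\left(-10 \right)} \right)} - 4723\right) = \left(-1350 - 35331\right) \left(2 \cdot 1 \left(39 + 1\right) - 4723\right) = - 36681 \left(2 \cdot 1 \cdot 40 - 4723\right) = - 36681 \left(80 - 4723\right) = \left(-36681\right) \left(-4643\right) = 170309883$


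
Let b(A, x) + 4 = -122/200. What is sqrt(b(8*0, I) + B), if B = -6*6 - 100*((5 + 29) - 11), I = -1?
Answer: I*sqrt(234061)/10 ≈ 48.38*I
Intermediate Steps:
b(A, x) = -461/100 (b(A, x) = -4 - 122/200 = -4 - 122*1/200 = -4 - 61/100 = -461/100)
B = -2336 (B = -36 - 100*(34 - 11) = -36 - 100*23 = -36 - 2300 = -2336)
sqrt(b(8*0, I) + B) = sqrt(-461/100 - 2336) = sqrt(-234061/100) = I*sqrt(234061)/10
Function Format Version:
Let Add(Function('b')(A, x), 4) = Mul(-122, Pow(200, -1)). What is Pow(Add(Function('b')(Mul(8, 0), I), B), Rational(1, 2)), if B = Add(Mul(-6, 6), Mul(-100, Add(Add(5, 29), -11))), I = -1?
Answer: Mul(Rational(1, 10), I, Pow(234061, Rational(1, 2))) ≈ Mul(48.380, I)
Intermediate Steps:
Function('b')(A, x) = Rational(-461, 100) (Function('b')(A, x) = Add(-4, Mul(-122, Pow(200, -1))) = Add(-4, Mul(-122, Rational(1, 200))) = Add(-4, Rational(-61, 100)) = Rational(-461, 100))
B = -2336 (B = Add(-36, Mul(-100, Add(34, -11))) = Add(-36, Mul(-100, 23)) = Add(-36, -2300) = -2336)
Pow(Add(Function('b')(Mul(8, 0), I), B), Rational(1, 2)) = Pow(Add(Rational(-461, 100), -2336), Rational(1, 2)) = Pow(Rational(-234061, 100), Rational(1, 2)) = Mul(Rational(1, 10), I, Pow(234061, Rational(1, 2)))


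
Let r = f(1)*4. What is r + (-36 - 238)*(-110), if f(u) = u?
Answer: 30144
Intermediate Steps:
r = 4 (r = 1*4 = 4)
r + (-36 - 238)*(-110) = 4 + (-36 - 238)*(-110) = 4 - 274*(-110) = 4 + 30140 = 30144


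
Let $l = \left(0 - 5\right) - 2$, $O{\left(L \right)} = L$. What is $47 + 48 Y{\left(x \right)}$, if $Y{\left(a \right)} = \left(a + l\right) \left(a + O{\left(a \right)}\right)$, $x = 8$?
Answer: $815$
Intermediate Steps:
$l = -7$ ($l = -5 - 2 = -7$)
$Y{\left(a \right)} = 2 a \left(-7 + a\right)$ ($Y{\left(a \right)} = \left(a - 7\right) \left(a + a\right) = \left(-7 + a\right) 2 a = 2 a \left(-7 + a\right)$)
$47 + 48 Y{\left(x \right)} = 47 + 48 \cdot 2 \cdot 8 \left(-7 + 8\right) = 47 + 48 \cdot 2 \cdot 8 \cdot 1 = 47 + 48 \cdot 16 = 47 + 768 = 815$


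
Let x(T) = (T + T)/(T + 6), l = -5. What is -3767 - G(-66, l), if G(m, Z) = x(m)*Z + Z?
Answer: -3751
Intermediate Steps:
x(T) = 2*T/(6 + T) (x(T) = (2*T)/(6 + T) = 2*T/(6 + T))
G(m, Z) = Z + 2*Z*m/(6 + m) (G(m, Z) = (2*m/(6 + m))*Z + Z = 2*Z*m/(6 + m) + Z = Z + 2*Z*m/(6 + m))
-3767 - G(-66, l) = -3767 - 3*(-5)*(2 - 66)/(6 - 66) = -3767 - 3*(-5)*(-64)/(-60) = -3767 - 3*(-5)*(-1)*(-64)/60 = -3767 - 1*(-16) = -3767 + 16 = -3751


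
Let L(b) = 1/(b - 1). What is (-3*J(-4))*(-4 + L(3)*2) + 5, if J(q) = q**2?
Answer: 149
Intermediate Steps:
L(b) = 1/(-1 + b)
(-3*J(-4))*(-4 + L(3)*2) + 5 = (-3*(-4)**2)*(-4 + 2/(-1 + 3)) + 5 = (-3*16)*(-4 + 2/2) + 5 = -48*(-4 + (1/2)*2) + 5 = -48*(-4 + 1) + 5 = -48*(-3) + 5 = 144 + 5 = 149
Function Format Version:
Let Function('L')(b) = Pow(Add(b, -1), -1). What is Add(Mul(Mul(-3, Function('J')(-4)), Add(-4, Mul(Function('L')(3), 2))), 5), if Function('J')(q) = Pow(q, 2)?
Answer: 149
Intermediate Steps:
Function('L')(b) = Pow(Add(-1, b), -1)
Add(Mul(Mul(-3, Function('J')(-4)), Add(-4, Mul(Function('L')(3), 2))), 5) = Add(Mul(Mul(-3, Pow(-4, 2)), Add(-4, Mul(Pow(Add(-1, 3), -1), 2))), 5) = Add(Mul(Mul(-3, 16), Add(-4, Mul(Pow(2, -1), 2))), 5) = Add(Mul(-48, Add(-4, Mul(Rational(1, 2), 2))), 5) = Add(Mul(-48, Add(-4, 1)), 5) = Add(Mul(-48, -3), 5) = Add(144, 5) = 149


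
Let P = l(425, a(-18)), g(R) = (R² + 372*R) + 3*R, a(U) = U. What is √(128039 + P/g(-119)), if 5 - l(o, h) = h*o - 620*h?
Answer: √464169448519/1904 ≈ 357.83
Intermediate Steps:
l(o, h) = 5 + 620*h - h*o (l(o, h) = 5 - (h*o - 620*h) = 5 - (-620*h + h*o) = 5 + (620*h - h*o) = 5 + 620*h - h*o)
g(R) = R² + 375*R
P = -3505 (P = 5 + 620*(-18) - 1*(-18)*425 = 5 - 11160 + 7650 = -3505)
√(128039 + P/g(-119)) = √(128039 - 3505*(-1/(119*(375 - 119)))) = √(128039 - 3505/((-119*256))) = √(128039 - 3505/(-30464)) = √(128039 - 3505*(-1/30464)) = √(128039 + 3505/30464) = √(3900583601/30464) = √464169448519/1904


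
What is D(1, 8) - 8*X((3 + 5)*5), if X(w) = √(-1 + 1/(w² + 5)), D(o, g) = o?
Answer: 1 - 16*I*√643605/1605 ≈ 1.0 - 7.9975*I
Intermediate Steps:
X(w) = √(-1 + 1/(5 + w²))
D(1, 8) - 8*X((3 + 5)*5) = 1 - 8*√(-4 - ((3 + 5)*5)²)/√(5 + ((3 + 5)*5)²) = 1 - 8*√(-4 - (8*5)²)/√(5 + (8*5)²) = 1 - 8*√(-4 - 1*40²)/√(5 + 40²) = 1 - 8*√(-4 - 1*1600)/√(5 + 1600) = 1 - 8*√1605*√(-4 - 1600)/1605 = 1 - 8*2*I*√643605/1605 = 1 - 16*I*√643605/1605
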